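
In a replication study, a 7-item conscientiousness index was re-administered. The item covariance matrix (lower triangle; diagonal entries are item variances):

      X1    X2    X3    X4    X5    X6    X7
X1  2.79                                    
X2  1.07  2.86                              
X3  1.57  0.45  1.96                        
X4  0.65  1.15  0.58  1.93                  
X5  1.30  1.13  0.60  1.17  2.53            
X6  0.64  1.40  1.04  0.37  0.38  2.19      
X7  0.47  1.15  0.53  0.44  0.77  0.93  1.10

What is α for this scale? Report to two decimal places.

ΣVar(i) = 2.79 + 2.86 + 1.96 + 1.93 + 2.53 + 2.19 + 1.10 = 15.36
Sum of the distinct covariances = 17.79
total variance = 15.36 + 2 × 17.79 = 50.94
α = (k/(k−1))·(1 − ΣVar(i)/total variance) = (7/6)·(1 − 15.36/50.94) = 0.81

α = 0.81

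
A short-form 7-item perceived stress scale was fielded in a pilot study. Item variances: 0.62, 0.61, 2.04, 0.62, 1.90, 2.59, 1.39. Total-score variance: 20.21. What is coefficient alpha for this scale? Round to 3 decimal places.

ΣVar(i) = 0.62 + 0.61 + 2.04 + 0.62 + 1.90 + 2.59 + 1.39 = 9.77
α = (k/(k−1))·(1 − ΣVar(i)/Var(T)) = (7/6)·(1 − 9.77/20.21) = 0.603

α = 0.603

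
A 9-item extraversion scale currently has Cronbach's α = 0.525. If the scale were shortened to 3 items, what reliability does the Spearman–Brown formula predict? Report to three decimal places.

Length factor m = 3/9 = 0.3333
α' = m·α / (1 − (1−m)·α)
   = 3/9 × 0.525 / (1 − (1 − 3/9) × 0.525)
   = 0.1750 / 0.6500 = 0.269

predicted reliability = 0.269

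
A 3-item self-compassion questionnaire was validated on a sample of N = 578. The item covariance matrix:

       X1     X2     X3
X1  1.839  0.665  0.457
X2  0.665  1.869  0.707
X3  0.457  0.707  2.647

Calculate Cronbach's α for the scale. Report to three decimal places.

α = 0.548

Σσᵢ² = 1.839 + 1.869 + 2.647 = 6.355
Sum of the distinct covariances = 1.829
σ²_T = 6.355 + 2 × 1.829 = 10.013
α = (k/(k−1))·(1 − Σσᵢ²/σ²_T) = (3/2)·(1 − 6.355/10.013) = 0.548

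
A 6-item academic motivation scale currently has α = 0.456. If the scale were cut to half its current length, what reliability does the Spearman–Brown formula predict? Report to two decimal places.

Length factor m = 1/2
α' = m·α / (1 − (1−m)·α)
   = 1/2 × 0.456 / (1 − (1 − 1/2) × 0.456)
   = 0.2280 / 0.7720 = 0.30

predicted reliability = 0.30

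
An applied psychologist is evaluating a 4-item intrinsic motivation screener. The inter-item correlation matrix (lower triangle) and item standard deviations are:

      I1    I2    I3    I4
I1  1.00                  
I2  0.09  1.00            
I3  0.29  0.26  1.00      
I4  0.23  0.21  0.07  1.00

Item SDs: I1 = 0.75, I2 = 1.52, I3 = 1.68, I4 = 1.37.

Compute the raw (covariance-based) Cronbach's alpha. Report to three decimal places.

Σσ²ᵢ = 0.75² + 1.52² + 1.68² + 1.37² = 7.5722
Covariances σ_ij = r_ij · s_i · s_j:
  σ(I1,I2) = 0.09 × 0.75 × 1.52 = 0.1026
  σ(I1,I3) = 0.29 × 0.75 × 1.68 = 0.3654
  σ(I1,I4) = 0.23 × 0.75 × 1.37 = 0.2363
  σ(I2,I3) = 0.26 × 1.52 × 1.68 = 0.6639
  σ(I2,I4) = 0.21 × 1.52 × 1.37 = 0.4373
  σ(I3,I4) = 0.07 × 1.68 × 1.37 = 0.1611
σ²_T = Σσ²ᵢ + 2·Σσ_ij = 7.5722 + 2 × 1.9666 = 11.5054
α = (4/3)·(1 − 7.5722/11.5054) = 0.456

Cronbach's alpha = 0.456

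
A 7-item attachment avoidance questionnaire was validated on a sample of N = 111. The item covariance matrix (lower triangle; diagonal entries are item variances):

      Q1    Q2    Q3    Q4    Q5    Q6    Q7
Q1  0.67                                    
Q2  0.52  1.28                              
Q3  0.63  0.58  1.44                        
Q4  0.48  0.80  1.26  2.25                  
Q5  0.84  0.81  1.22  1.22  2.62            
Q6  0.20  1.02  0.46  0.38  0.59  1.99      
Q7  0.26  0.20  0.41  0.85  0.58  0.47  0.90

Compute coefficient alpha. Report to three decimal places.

Σσ²ᵢ = 0.67 + 1.28 + 1.44 + 2.25 + 2.62 + 1.99 + 0.90 = 11.15
Sum of the distinct covariances = 13.78
σ²_T = 11.15 + 2 × 13.78 = 38.71
α = (k/(k−1))·(1 − Σσ²ᵢ/σ²_T) = (7/6)·(1 − 11.15/38.71) = 0.831

coefficient alpha = 0.831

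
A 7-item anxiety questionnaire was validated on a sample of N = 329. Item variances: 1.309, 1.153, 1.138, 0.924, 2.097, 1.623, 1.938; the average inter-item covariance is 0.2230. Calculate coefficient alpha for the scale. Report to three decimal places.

α = 0.559

ΣVar(i) = 1.309 + 1.153 + 1.138 + 0.924 + 2.097 + 1.623 + 1.938 = 10.182
Sum of the 21 distinct covariances = 21 × 0.2230 = 4.6830
σ²_T = ΣVar(i) + 2·Σcov = 10.182 + 2 × 4.6830 = 19.5480
α = (7/6)·(1 − 10.182/19.5480) = 0.559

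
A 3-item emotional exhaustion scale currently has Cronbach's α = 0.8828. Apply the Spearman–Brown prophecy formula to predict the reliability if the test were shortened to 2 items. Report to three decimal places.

predicted reliability = 0.834

Length factor m = 2/3 = 0.6667
α' = m·α / (1 − (1−m)·α)
   = 2/3 × 0.8828 / (1 − (1 − 2/3) × 0.8828)
   = 0.5885 / 0.7057 = 0.834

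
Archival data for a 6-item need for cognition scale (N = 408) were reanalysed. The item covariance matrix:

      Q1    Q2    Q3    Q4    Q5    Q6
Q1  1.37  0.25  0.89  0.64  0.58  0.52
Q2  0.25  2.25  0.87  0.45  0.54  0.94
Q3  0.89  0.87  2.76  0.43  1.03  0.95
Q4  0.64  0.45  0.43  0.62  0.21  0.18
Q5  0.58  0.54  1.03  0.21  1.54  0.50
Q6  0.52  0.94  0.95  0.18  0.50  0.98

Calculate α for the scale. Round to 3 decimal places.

Σσᵢ² = 1.37 + 2.25 + 2.76 + 0.62 + 1.54 + 0.98 = 9.52
Sum of off-diagonal covariances = 8.98
σ²_T = 9.52 + 2 × 8.98 = 27.48
α = (k/(k−1))·(1 − Σσᵢ²/σ²_T) = (6/5)·(1 − 9.52/27.48) = 0.784

α = 0.784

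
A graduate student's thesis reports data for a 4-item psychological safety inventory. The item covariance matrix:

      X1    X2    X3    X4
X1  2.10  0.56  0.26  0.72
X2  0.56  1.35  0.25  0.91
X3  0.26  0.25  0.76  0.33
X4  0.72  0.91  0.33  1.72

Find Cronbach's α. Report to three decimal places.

Σσᵢ² = 2.10 + 1.35 + 0.76 + 1.72 = 5.93
Sum of the distinct covariances = 3.03
σ²_T = 5.93 + 2 × 3.03 = 11.99
α = (k/(k−1))·(1 − Σσᵢ²/σ²_T) = (4/3)·(1 − 5.93/11.99) = 0.674

Cronbach's α = 0.674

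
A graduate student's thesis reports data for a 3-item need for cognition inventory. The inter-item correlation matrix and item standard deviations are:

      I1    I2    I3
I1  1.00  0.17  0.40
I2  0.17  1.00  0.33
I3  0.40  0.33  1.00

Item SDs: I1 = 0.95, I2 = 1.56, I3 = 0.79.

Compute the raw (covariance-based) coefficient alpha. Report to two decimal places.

Σσ²ᵢ = 0.95² + 1.56² + 0.79² = 3.9602
Covariances σ_ij = r_ij · s_i · s_j:
  σ(I1,I2) = 0.17 × 0.95 × 1.56 = 0.2519
  σ(I1,I3) = 0.40 × 0.95 × 0.79 = 0.3002
  σ(I2,I3) = 0.33 × 1.56 × 0.79 = 0.4067
σ²_T = Σσ²ᵢ + 2·Σσ_ij = 3.9602 + 2 × 0.9588 = 5.8778
α = (3/2)·(1 − 3.9602/5.8778) = 0.49

coefficient alpha = 0.49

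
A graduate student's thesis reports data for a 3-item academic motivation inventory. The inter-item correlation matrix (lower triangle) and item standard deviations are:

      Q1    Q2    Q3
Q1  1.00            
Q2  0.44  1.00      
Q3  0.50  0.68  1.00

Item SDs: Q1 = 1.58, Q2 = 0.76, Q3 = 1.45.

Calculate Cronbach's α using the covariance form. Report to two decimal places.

Cronbach's α = 0.73

Σσ²ᵢ = 1.58² + 0.76² + 1.45² = 5.1765
Covariances σ_ij = r_ij · s_i · s_j:
  σ(Q1,Q2) = 0.44 × 1.58 × 0.76 = 0.5284
  σ(Q1,Q3) = 0.50 × 1.58 × 1.45 = 1.1455
  σ(Q2,Q3) = 0.68 × 0.76 × 1.45 = 0.7494
σ²_T = Σσ²ᵢ + 2·Σσ_ij = 5.1765 + 2 × 2.4233 = 10.0231
α = (3/2)·(1 − 5.1765/10.0231) = 0.73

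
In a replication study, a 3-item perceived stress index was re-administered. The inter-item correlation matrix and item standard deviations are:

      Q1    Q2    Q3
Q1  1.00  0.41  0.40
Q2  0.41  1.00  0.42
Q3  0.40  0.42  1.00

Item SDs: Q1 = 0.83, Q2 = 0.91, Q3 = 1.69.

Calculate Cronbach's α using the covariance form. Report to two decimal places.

Σσ²ᵢ = 0.83² + 0.91² + 1.69² = 4.3731
Covariances σ_ij = r_ij · s_i · s_j:
  σ(Q1,Q2) = 0.41 × 0.83 × 0.91 = 0.3097
  σ(Q1,Q3) = 0.40 × 0.83 × 1.69 = 0.5611
  σ(Q2,Q3) = 0.42 × 0.91 × 1.69 = 0.6459
σ²_T = Σσ²ᵢ + 2·Σσ_ij = 4.3731 + 2 × 1.5167 = 7.4065
α = (3/2)·(1 − 4.3731/7.4065) = 0.61

α = 0.61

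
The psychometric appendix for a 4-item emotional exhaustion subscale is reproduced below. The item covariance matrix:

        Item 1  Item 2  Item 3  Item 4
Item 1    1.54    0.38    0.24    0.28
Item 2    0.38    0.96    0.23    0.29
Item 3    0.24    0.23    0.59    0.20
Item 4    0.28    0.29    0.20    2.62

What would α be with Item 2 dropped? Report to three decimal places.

α = 0.349

Remaining items: Item 1, Item 3, Item 4 (k = 3).
sum of item variances = 1.54 + 0.59 + 2.62 = 4.75
total variance = 4.75 + 2 × 0.72 = 6.19
α (item deleted) = (3/2)·(1 − 4.75/6.19) = 0.349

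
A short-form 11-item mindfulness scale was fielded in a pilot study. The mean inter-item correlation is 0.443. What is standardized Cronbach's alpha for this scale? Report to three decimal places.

standardized Cronbach's alpha = 0.897

Standardized α = k·r̄ / (1 + (k−1)·r̄) = 11 × 0.443 / (1 + 10 × 0.443)
  = 4.8730 / 5.4300 = 0.897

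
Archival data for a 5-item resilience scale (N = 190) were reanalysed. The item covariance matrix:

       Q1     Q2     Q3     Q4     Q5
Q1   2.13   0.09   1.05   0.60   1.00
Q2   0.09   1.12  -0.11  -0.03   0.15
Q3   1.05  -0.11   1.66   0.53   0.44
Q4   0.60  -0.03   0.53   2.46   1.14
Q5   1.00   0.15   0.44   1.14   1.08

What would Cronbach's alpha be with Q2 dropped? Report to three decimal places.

Remaining items: Q1, Q3, Q4, Q5 (k = 4).
Σσᵢ² = 2.13 + 1.66 + 2.46 + 1.08 = 7.33
total variance = 7.33 + 2 × 4.76 = 16.85
α (item deleted) = (4/3)·(1 − 7.33/16.85) = 0.753

Cronbach's alpha = 0.753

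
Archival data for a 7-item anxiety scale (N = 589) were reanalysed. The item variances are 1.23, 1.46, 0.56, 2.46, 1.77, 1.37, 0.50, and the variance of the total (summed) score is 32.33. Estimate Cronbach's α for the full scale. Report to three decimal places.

α = 0.829

sum of item variances = 1.23 + 1.46 + 0.56 + 2.46 + 1.77 + 1.37 + 0.50 = 9.35
α = (k/(k−1))·(1 − sum of item variances/Var(T)) = (7/6)·(1 − 9.35/32.33) = 0.829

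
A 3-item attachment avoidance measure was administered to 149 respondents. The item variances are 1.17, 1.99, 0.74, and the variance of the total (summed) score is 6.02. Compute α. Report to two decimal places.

ΣVar(i) = 1.17 + 1.99 + 0.74 = 3.90
α = (k/(k−1))·(1 − ΣVar(i)/σ²_total) = (3/2)·(1 − 3.90/6.02) = 0.53

α = 0.53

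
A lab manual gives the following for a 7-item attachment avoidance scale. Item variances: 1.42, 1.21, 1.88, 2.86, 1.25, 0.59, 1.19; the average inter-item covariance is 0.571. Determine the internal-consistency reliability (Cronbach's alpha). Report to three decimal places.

Σσ²ᵢ = 1.42 + 1.21 + 1.88 + 2.86 + 1.25 + 0.59 + 1.19 = 10.40
Sum of the 21 distinct covariances = 21 × 0.571 = 11.991
Var(T) = Σσ²ᵢ + 2·Σcov = 10.40 + 2 × 11.991 = 34.382
α = (7/6)·(1 − 10.40/34.382) = 0.814

Cronbach's alpha = 0.814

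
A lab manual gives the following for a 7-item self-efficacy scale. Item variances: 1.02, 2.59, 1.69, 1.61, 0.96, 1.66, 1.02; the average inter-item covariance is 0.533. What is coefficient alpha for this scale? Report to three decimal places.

ΣVar(i) = 1.02 + 2.59 + 1.69 + 1.61 + 0.96 + 1.66 + 1.02 = 10.55
Sum of the 21 distinct covariances = 21 × 0.533 = 11.193
σ²_total = ΣVar(i) + 2·Σcov = 10.55 + 2 × 11.193 = 32.936
α = (7/6)·(1 − 10.55/32.936) = 0.793

α = 0.793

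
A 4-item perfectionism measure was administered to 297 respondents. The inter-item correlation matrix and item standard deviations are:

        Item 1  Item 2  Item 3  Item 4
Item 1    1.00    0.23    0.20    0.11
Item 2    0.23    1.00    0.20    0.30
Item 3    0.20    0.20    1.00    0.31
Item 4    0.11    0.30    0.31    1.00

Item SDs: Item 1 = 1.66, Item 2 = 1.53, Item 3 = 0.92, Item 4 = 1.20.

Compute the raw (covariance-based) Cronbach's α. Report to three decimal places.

Cronbach's α = 0.510

Σσ²ᵢ = 1.66² + 1.53² + 0.92² + 1.20² = 7.3829
Covariances σ_ij = r_ij · s_i · s_j:
  σ(Item 1,Item 2) = 0.23 × 1.66 × 1.53 = 0.5842
  σ(Item 1,Item 3) = 0.20 × 1.66 × 0.92 = 0.3054
  σ(Item 1,Item 4) = 0.11 × 1.66 × 1.20 = 0.2191
  σ(Item 2,Item 3) = 0.20 × 1.53 × 0.92 = 0.2815
  σ(Item 2,Item 4) = 0.30 × 1.53 × 1.20 = 0.5508
  σ(Item 3,Item 4) = 0.31 × 0.92 × 1.20 = 0.3422
σ²_T = Σσ²ᵢ + 2·Σσ_ij = 7.3829 + 2 × 2.2832 = 11.9493
α = (4/3)·(1 − 7.3829/11.9493) = 0.510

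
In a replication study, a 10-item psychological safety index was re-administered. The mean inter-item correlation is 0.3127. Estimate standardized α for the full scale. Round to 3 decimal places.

Standardized α = k·r̄ / (1 + (k−1)·r̄) = 10 × 0.3127 / (1 + 9 × 0.3127)
  = 3.1270 / 3.8143 = 0.820

α = 0.820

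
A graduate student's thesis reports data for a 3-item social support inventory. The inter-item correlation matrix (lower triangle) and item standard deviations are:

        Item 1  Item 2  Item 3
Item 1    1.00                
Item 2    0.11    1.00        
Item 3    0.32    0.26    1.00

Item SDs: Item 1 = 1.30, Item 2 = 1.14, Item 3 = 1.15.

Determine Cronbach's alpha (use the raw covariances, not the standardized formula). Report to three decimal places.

α = 0.469

Σσ²ᵢ = 1.30² + 1.14² + 1.15² = 4.3121
Covariances σ_ij = r_ij · s_i · s_j:
  σ(Item 1,Item 2) = 0.11 × 1.30 × 1.14 = 0.1630
  σ(Item 1,Item 3) = 0.32 × 1.30 × 1.15 = 0.4784
  σ(Item 2,Item 3) = 0.26 × 1.14 × 1.15 = 0.3409
σ²_T = Σσ²ᵢ + 2·Σσ_ij = 4.3121 + 2 × 0.9823 = 6.2767
α = (3/2)·(1 − 4.3121/6.2767) = 0.469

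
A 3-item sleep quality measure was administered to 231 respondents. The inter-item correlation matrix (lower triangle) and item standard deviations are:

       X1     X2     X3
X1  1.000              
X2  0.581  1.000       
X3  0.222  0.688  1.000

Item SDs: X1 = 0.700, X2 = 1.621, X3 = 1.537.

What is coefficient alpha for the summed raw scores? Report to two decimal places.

Σσ²ᵢ = 0.700² + 1.621² + 1.537² = 5.4800
Covariances σ_ij = r_ij · s_i · s_j:
  σ(X1,X2) = 0.581 × 0.700 × 1.621 = 0.6593
  σ(X1,X3) = 0.222 × 0.700 × 1.537 = 0.2388
  σ(X2,X3) = 0.688 × 1.621 × 1.537 = 1.7141
σ²_T = Σσ²ᵢ + 2·Σσ_ij = 5.4800 + 2 × 2.6122 = 10.7044
α = (3/2)·(1 − 5.4800/10.7044) = 0.73

coefficient alpha = 0.73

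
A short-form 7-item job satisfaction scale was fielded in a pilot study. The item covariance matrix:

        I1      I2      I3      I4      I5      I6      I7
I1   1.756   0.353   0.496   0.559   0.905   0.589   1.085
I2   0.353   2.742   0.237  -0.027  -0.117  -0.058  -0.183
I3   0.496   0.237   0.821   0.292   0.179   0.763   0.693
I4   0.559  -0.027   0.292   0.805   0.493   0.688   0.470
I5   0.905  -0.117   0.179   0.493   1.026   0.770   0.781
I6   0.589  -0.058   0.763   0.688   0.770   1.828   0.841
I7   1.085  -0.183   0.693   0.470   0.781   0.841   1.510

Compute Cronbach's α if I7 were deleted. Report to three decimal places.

Remaining items: I1, I2, I3, I4, I5, I6 (k = 6).
Σσᵢ² = 1.756 + 2.742 + 0.821 + 0.805 + 1.026 + 1.828 = 8.978
Var(T) = 8.978 + 2 × 6.122 = 21.222
α (item deleted) = (6/5)·(1 − 8.978/21.222) = 0.692

Cronbach's α = 0.692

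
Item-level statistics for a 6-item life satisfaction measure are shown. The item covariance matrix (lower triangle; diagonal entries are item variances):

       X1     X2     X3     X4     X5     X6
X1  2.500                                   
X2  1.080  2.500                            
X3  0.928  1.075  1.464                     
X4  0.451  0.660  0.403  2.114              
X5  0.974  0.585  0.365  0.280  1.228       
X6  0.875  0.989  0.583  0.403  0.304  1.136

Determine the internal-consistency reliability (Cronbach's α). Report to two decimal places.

sum of item variances = 2.500 + 2.500 + 1.464 + 2.114 + 1.228 + 1.136 = 10.942
Σ_{i<j} σ_ij = 9.955
total variance = 10.942 + 2 × 9.955 = 30.852
α = (k/(k−1))·(1 − sum of item variances/total variance) = (6/5)·(1 − 10.942/30.852) = 0.77

α = 0.77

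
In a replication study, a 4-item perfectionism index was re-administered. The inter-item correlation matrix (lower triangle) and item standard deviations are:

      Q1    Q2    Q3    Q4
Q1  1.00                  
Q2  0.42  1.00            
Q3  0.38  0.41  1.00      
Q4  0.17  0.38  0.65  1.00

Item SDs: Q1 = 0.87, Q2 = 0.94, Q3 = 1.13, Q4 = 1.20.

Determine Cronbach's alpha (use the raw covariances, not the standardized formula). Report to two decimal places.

α = 0.73

Σσ²ᵢ = 0.87² + 0.94² + 1.13² + 1.20² = 4.3574
Covariances σ_ij = r_ij · s_i · s_j:
  σ(Q1,Q2) = 0.42 × 0.87 × 0.94 = 0.3435
  σ(Q1,Q3) = 0.38 × 0.87 × 1.13 = 0.3736
  σ(Q1,Q4) = 0.17 × 0.87 × 1.20 = 0.1775
  σ(Q2,Q3) = 0.41 × 0.94 × 1.13 = 0.4355
  σ(Q2,Q4) = 0.38 × 0.94 × 1.20 = 0.4286
  σ(Q3,Q4) = 0.65 × 1.13 × 1.20 = 0.8814
σ²_T = Σσ²ᵢ + 2·Σσ_ij = 4.3574 + 2 × 2.6401 = 9.6376
α = (4/3)·(1 − 4.3574/9.6376) = 0.73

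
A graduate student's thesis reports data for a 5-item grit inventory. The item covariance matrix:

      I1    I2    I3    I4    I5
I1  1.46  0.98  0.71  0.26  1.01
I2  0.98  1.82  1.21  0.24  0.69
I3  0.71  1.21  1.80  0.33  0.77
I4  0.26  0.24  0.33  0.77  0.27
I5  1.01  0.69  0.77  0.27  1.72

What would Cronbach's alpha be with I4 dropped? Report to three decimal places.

α = 0.816

Remaining items: I1, I2, I3, I5 (k = 4).
ΣVar(i) = 1.46 + 1.82 + 1.80 + 1.72 = 6.80
total variance = 6.80 + 2 × 5.37 = 17.54
α (item deleted) = (4/3)·(1 − 6.80/17.54) = 0.816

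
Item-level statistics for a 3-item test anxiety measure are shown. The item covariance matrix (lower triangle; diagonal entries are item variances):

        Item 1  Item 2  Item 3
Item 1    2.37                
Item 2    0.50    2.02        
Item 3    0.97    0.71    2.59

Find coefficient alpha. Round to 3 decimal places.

coefficient alpha = 0.577

Σσᵢ² = 2.37 + 2.02 + 2.59 = 6.98
Σ_{i<j} σ_ij = 2.18
total variance = 6.98 + 2 × 2.18 = 11.34
α = (k/(k−1))·(1 − Σσᵢ²/total variance) = (3/2)·(1 − 6.98/11.34) = 0.577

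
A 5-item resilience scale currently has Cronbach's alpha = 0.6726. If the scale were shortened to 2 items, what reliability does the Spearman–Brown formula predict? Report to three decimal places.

predicted reliability = 0.451

Length factor m = 2/5 = 0.4000
α' = m·α / (1 − (1−m)·α)
   = 2/5 × 0.6726 / (1 − (1 − 2/5) × 0.6726)
   = 0.2690 / 0.5964 = 0.451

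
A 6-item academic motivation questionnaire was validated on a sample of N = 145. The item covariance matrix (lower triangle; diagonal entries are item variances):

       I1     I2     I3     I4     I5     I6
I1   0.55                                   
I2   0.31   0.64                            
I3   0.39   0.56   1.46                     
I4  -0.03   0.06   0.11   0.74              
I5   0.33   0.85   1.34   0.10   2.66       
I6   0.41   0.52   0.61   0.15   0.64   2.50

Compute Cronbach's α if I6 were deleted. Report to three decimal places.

Remaining items: I1, I2, I3, I4, I5 (k = 5).
Σσᵢ² = 0.55 + 0.64 + 1.46 + 0.74 + 2.66 = 6.05
total variance = 6.05 + 2 × 4.02 = 14.09
α (item deleted) = (5/4)·(1 − 6.05/14.09) = 0.713

α = 0.713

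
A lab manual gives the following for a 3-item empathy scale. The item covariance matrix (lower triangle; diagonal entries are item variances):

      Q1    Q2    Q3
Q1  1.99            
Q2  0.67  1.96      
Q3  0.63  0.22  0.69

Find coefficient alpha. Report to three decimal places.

coefficient alpha = 0.594

ΣVar(i) = 1.99 + 1.96 + 0.69 = 4.64
Sum of off-diagonal covariances = 1.52
σ²_T = 4.64 + 2 × 1.52 = 7.68
α = (k/(k−1))·(1 − ΣVar(i)/σ²_T) = (3/2)·(1 − 4.64/7.68) = 0.594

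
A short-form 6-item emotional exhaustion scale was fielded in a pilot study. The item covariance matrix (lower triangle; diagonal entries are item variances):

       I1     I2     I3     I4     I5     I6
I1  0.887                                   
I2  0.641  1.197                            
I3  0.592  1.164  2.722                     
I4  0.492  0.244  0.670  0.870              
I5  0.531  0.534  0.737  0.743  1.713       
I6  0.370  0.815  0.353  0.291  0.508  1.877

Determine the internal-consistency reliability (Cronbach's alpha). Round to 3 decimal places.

α = 0.783

sum of item variances = 0.887 + 1.197 + 2.722 + 0.870 + 1.713 + 1.877 = 9.266
Sum of off-diagonal covariances = 8.685
σ²_T = 9.266 + 2 × 8.685 = 26.636
α = (k/(k−1))·(1 − sum of item variances/σ²_T) = (6/5)·(1 − 9.266/26.636) = 0.783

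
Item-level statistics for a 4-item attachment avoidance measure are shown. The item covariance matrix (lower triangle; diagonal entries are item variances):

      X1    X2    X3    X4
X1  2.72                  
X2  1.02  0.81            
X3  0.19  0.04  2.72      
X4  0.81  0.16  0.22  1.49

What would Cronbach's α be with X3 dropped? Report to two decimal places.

Remaining items: X1, X2, X4 (k = 3).
Σσ²ᵢ = 2.72 + 0.81 + 1.49 = 5.02
Var(T) = 5.02 + 2 × 1.99 = 9.00
α (item deleted) = (3/2)·(1 − 5.02/9.00) = 0.66

Cronbach's α = 0.66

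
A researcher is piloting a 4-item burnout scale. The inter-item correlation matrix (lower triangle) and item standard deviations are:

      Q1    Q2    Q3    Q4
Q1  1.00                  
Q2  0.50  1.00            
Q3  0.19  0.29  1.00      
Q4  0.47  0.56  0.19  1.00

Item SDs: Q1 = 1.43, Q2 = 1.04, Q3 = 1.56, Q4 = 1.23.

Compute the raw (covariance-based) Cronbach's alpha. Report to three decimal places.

Σσ²ᵢ = 1.43² + 1.04² + 1.56² + 1.23² = 7.0730
Covariances σ_ij = r_ij · s_i · s_j:
  σ(Q1,Q2) = 0.50 × 1.43 × 1.04 = 0.7436
  σ(Q1,Q3) = 0.19 × 1.43 × 1.56 = 0.4239
  σ(Q1,Q4) = 0.47 × 1.43 × 1.23 = 0.8267
  σ(Q2,Q3) = 0.29 × 1.04 × 1.56 = 0.4705
  σ(Q2,Q4) = 0.56 × 1.04 × 1.23 = 0.7164
  σ(Q3,Q4) = 0.19 × 1.56 × 1.23 = 0.3646
σ²_T = Σσ²ᵢ + 2·Σσ_ij = 7.0730 + 2 × 3.5457 = 14.1644
α = (4/3)·(1 − 7.0730/14.1644) = 0.668

α = 0.668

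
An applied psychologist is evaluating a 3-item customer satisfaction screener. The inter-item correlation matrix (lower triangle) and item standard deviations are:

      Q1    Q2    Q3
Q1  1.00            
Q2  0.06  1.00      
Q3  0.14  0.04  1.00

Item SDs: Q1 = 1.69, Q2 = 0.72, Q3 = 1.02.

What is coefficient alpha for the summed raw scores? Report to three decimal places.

α = 0.202

Σσ²ᵢ = 1.69² + 0.72² + 1.02² = 4.4149
Covariances σ_ij = r_ij · s_i · s_j:
  σ(Q1,Q2) = 0.06 × 1.69 × 0.72 = 0.0730
  σ(Q1,Q3) = 0.14 × 1.69 × 1.02 = 0.2413
  σ(Q2,Q3) = 0.04 × 0.72 × 1.02 = 0.0294
σ²_T = Σσ²ᵢ + 2·Σσ_ij = 4.4149 + 2 × 0.3437 = 5.1023
α = (3/2)·(1 − 4.4149/5.1023) = 0.202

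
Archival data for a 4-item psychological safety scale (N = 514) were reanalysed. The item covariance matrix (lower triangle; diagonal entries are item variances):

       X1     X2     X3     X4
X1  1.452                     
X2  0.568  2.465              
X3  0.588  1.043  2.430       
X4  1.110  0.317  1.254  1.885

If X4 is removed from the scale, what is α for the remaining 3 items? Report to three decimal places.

Remaining items: X1, X2, X3 (k = 3).
Σσᵢ² = 1.452 + 2.465 + 2.430 = 6.347
σ²_total = 6.347 + 2 × 2.199 = 10.745
α (item deleted) = (3/2)·(1 − 6.347/10.745) = 0.614

α = 0.614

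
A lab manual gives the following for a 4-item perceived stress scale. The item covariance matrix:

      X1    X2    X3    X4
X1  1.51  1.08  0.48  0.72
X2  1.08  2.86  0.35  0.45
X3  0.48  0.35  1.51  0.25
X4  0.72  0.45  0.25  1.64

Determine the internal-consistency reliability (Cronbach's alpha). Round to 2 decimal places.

sum of item variances = 1.51 + 2.86 + 1.51 + 1.64 = 7.52
Sum of off-diagonal covariances = 3.33
σ²_T = 7.52 + 2 × 3.33 = 14.18
α = (k/(k−1))·(1 − sum of item variances/σ²_T) = (4/3)·(1 − 7.52/14.18) = 0.63

Cronbach's alpha = 0.63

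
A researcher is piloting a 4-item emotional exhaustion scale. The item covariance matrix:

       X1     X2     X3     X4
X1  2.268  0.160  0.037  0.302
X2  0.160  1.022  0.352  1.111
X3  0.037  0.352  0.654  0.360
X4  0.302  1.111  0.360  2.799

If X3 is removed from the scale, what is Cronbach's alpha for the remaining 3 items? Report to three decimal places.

Cronbach's alpha = 0.511

Remaining items: X1, X2, X4 (k = 3).
ΣVar(i) = 2.268 + 1.022 + 2.799 = 6.089
σ²_total = 6.089 + 2 × 1.573 = 9.235
α (item deleted) = (3/2)·(1 − 6.089/9.235) = 0.511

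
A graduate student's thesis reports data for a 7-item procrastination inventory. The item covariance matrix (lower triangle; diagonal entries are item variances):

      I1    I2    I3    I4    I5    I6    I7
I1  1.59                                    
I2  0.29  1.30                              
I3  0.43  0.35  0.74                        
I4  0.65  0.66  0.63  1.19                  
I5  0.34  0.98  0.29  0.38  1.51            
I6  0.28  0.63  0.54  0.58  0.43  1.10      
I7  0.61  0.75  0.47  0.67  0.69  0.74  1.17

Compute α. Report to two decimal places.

α = 0.85

ΣVar(i) = 1.59 + 1.30 + 0.74 + 1.19 + 1.51 + 1.10 + 1.17 = 8.60
Sum of the distinct covariances = 11.39
total variance = 8.60 + 2 × 11.39 = 31.38
α = (k/(k−1))·(1 − ΣVar(i)/total variance) = (7/6)·(1 − 8.60/31.38) = 0.85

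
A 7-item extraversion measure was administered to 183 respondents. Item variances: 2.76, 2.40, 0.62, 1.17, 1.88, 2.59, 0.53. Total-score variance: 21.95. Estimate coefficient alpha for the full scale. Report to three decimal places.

Σσᵢ² = 2.76 + 2.40 + 0.62 + 1.17 + 1.88 + 2.59 + 0.53 = 11.95
α = (k/(k−1))·(1 − Σσᵢ²/σ²_total) = (7/6)·(1 − 11.95/21.95) = 0.532

α = 0.532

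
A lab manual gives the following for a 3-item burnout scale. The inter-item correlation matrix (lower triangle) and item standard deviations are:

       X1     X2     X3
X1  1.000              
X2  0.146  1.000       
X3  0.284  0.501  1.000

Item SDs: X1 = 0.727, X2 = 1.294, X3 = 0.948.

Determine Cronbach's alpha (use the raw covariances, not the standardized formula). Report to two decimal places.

Σσ²ᵢ = 0.727² + 1.294² + 0.948² = 3.1017
Covariances σ_ij = r_ij · s_i · s_j:
  σ(X1,X2) = 0.146 × 0.727 × 1.294 = 0.1373
  σ(X1,X3) = 0.284 × 0.727 × 0.948 = 0.1957
  σ(X2,X3) = 0.501 × 1.294 × 0.948 = 0.6146
σ²_T = Σσ²ᵢ + 2·Σσ_ij = 3.1017 + 2 × 0.9476 = 4.9969
α = (3/2)·(1 − 3.1017/4.9969) = 0.57

Cronbach's alpha = 0.57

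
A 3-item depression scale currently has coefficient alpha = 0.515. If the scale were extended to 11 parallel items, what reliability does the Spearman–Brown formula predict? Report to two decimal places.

predicted reliability = 0.80

Length factor m = 11/3 = 3.6667
α' = m·α / (1 + (m−1)·α)
   = 11/3 × 0.515 / (1 + (11/3 − 1) × 0.515)
   = 1.8883 / 2.3733 = 0.80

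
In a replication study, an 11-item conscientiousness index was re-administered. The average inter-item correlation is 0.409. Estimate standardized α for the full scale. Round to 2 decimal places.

Standardized α = k·r̄ / (1 + (k−1)·r̄) = 11 × 0.409 / (1 + 10 × 0.409)
  = 4.4990 / 5.0900 = 0.88

standardized α = 0.88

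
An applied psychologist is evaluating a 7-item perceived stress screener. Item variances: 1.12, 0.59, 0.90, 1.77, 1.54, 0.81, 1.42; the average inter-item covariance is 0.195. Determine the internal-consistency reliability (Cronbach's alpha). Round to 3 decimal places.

α = 0.585

sum of item variances = 1.12 + 0.59 + 0.90 + 1.77 + 1.54 + 0.81 + 1.42 = 8.15
Sum of the 21 distinct covariances = 21 × 0.195 = 4.095
total variance = sum of item variances + 2·Σcov = 8.15 + 2 × 4.095 = 16.340
α = (7/6)·(1 − 8.15/16.340) = 0.585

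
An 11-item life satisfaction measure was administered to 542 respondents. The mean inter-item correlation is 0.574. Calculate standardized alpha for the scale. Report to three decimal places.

Standardized α = k·r̄ / (1 + (k−1)·r̄) = 11 × 0.574 / (1 + 10 × 0.574)
  = 6.3140 / 6.7400 = 0.937

standardized alpha = 0.937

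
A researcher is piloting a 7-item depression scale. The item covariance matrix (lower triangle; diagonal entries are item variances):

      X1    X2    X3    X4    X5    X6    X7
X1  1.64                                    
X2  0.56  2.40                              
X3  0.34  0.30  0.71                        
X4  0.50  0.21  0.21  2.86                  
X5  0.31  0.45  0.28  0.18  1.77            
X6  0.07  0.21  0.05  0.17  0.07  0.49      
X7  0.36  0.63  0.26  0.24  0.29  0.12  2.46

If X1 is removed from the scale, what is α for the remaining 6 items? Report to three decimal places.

α = 0.489

Remaining items: X2, X3, X4, X5, X6, X7 (k = 6).
Σσᵢ² = 2.40 + 0.71 + 2.86 + 1.77 + 0.49 + 2.46 = 10.69
Var(T) = 10.69 + 2 × 3.67 = 18.03
α (item deleted) = (6/5)·(1 − 10.69/18.03) = 0.489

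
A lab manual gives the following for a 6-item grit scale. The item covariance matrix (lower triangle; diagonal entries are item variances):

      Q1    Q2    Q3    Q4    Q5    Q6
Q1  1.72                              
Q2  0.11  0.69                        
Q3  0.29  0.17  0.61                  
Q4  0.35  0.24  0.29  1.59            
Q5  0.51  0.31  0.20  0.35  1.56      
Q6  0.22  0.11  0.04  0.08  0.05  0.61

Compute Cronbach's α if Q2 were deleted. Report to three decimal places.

Cronbach's α = 0.548

Remaining items: Q1, Q3, Q4, Q5, Q6 (k = 5).
Σσ²ᵢ = 1.72 + 0.61 + 1.59 + 1.56 + 0.61 = 6.09
Var(T) = 6.09 + 2 × 2.38 = 10.85
α (item deleted) = (5/4)·(1 − 6.09/10.85) = 0.548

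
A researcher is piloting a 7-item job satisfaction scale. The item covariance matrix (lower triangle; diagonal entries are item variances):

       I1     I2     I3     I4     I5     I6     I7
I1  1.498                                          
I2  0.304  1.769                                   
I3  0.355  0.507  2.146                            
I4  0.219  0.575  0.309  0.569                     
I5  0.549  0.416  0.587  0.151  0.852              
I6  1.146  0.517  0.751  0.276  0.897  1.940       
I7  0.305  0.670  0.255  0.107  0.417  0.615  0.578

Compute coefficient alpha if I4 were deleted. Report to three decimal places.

Remaining items: I1, I2, I3, I5, I6, I7 (k = 6).
Σσ²ᵢ = 1.498 + 1.769 + 2.146 + 0.852 + 1.940 + 0.578 = 8.783
σ²_total = 8.783 + 2 × 8.291 = 25.365
α (item deleted) = (6/5)·(1 − 8.783/25.365) = 0.784

coefficient alpha = 0.784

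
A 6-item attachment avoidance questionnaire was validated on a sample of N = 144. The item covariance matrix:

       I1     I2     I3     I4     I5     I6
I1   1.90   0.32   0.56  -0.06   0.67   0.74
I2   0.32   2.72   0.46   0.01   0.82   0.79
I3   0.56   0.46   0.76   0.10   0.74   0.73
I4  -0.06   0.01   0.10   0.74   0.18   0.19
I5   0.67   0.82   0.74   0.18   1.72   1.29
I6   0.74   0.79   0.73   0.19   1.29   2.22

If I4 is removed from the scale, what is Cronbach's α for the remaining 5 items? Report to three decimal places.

Remaining items: I1, I2, I3, I5, I6 (k = 5).
Σσᵢ² = 1.90 + 2.72 + 0.76 + 1.72 + 2.22 = 9.32
σ²_T = 9.32 + 2 × 7.12 = 23.56
α (item deleted) = (5/4)·(1 − 9.32/23.56) = 0.756

α = 0.756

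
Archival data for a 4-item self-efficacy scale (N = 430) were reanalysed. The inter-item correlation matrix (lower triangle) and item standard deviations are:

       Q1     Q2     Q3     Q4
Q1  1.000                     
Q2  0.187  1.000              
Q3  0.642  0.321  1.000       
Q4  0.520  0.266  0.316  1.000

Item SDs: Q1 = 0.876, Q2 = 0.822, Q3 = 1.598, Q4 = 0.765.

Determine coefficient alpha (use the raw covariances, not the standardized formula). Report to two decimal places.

Σσ²ᵢ = 0.876² + 0.822² + 1.598² + 0.765² = 4.5819
Covariances σ_ij = r_ij · s_i · s_j:
  σ(Q1,Q2) = 0.187 × 0.876 × 0.822 = 0.1347
  σ(Q1,Q3) = 0.642 × 0.876 × 1.598 = 0.8987
  σ(Q1,Q4) = 0.520 × 0.876 × 0.765 = 0.3485
  σ(Q2,Q3) = 0.321 × 0.822 × 1.598 = 0.4217
  σ(Q2,Q4) = 0.266 × 0.822 × 0.765 = 0.1673
  σ(Q3,Q4) = 0.316 × 1.598 × 0.765 = 0.3863
σ²_T = Σσ²ᵢ + 2·Σσ_ij = 4.5819 + 2 × 2.3572 = 9.2963
α = (4/3)·(1 − 4.5819/9.2963) = 0.68

α = 0.68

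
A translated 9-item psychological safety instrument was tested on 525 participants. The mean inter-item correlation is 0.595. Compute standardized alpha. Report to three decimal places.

Standardized α = k·r̄ / (1 + (k−1)·r̄) = 9 × 0.595 / (1 + 8 × 0.595)
  = 5.3550 / 5.7600 = 0.930

standardized alpha = 0.930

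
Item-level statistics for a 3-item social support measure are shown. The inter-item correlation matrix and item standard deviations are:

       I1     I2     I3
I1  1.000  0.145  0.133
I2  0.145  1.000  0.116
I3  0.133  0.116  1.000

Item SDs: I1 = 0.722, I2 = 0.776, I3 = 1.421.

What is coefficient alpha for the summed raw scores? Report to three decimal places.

Σσ²ᵢ = 0.722² + 0.776² + 1.421² = 3.1427
Covariances σ_ij = r_ij · s_i · s_j:
  σ(I1,I2) = 0.145 × 0.722 × 0.776 = 0.0812
  σ(I1,I3) = 0.133 × 0.722 × 1.421 = 0.1365
  σ(I2,I3) = 0.116 × 0.776 × 1.421 = 0.1279
σ²_T = Σσ²ᵢ + 2·Σσ_ij = 3.1427 + 2 × 0.3456 = 3.8339
α = (3/2)·(1 − 3.1427/3.8339) = 0.270

α = 0.270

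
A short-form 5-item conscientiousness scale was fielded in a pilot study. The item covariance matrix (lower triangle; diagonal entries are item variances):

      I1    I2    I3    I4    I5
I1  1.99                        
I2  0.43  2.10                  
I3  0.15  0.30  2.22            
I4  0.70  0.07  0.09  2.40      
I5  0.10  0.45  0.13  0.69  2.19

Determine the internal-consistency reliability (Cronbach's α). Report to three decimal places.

α = 0.454

sum of item variances = 1.99 + 2.10 + 2.22 + 2.40 + 2.19 = 10.90
Sum of the distinct covariances = 3.11
total variance = 10.90 + 2 × 3.11 = 17.12
α = (k/(k−1))·(1 − sum of item variances/total variance) = (5/4)·(1 − 10.90/17.12) = 0.454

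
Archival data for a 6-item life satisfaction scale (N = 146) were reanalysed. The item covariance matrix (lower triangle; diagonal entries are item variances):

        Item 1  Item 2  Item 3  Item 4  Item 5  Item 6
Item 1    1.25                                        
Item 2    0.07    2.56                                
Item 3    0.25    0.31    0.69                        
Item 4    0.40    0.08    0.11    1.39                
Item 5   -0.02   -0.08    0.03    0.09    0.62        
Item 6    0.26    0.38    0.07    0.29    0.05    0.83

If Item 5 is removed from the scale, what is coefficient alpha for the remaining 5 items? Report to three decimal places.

Remaining items: Item 1, Item 2, Item 3, Item 4, Item 6 (k = 5).
Σσ²ᵢ = 1.25 + 2.56 + 0.69 + 1.39 + 0.83 = 6.72
total variance = 6.72 + 2 × 2.22 = 11.16
α (item deleted) = (5/4)·(1 − 6.72/11.16) = 0.497

α = 0.497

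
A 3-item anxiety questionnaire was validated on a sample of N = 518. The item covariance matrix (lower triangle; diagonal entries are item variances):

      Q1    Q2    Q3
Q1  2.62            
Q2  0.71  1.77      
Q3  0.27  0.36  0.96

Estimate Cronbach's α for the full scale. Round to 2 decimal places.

sum of item variances = 2.62 + 1.77 + 0.96 = 5.35
Σ_{i<j} σ_ij = 1.34
σ²_total = 5.35 + 2 × 1.34 = 8.03
α = (k/(k−1))·(1 − sum of item variances/σ²_total) = (3/2)·(1 − 5.35/8.03) = 0.50

α = 0.50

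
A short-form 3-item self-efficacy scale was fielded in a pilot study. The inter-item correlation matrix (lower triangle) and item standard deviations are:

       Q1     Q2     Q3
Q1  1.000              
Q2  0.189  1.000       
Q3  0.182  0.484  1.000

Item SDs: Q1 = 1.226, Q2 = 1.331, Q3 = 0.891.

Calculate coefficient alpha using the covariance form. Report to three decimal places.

α = 0.521

Σσ²ᵢ = 1.226² + 1.331² + 0.891² = 4.0685
Covariances σ_ij = r_ij · s_i · s_j:
  σ(Q1,Q2) = 0.189 × 1.226 × 1.331 = 0.3084
  σ(Q1,Q3) = 0.182 × 1.226 × 0.891 = 0.1988
  σ(Q2,Q3) = 0.484 × 1.331 × 0.891 = 0.5740
σ²_T = Σσ²ᵢ + 2·Σσ_ij = 4.0685 + 2 × 1.0812 = 6.2309
α = (3/2)·(1 − 4.0685/6.2309) = 0.521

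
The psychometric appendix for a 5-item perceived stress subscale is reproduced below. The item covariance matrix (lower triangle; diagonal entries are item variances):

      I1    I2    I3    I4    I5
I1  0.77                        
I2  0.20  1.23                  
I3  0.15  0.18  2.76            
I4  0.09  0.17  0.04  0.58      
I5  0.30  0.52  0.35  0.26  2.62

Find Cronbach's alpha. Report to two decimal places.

α = 0.45

ΣVar(i) = 0.77 + 1.23 + 2.76 + 0.58 + 2.62 = 7.96
Σ_{i<j} σ_ij = 2.26
Var(T) = 7.96 + 2 × 2.26 = 12.48
α = (k/(k−1))·(1 − ΣVar(i)/Var(T)) = (5/4)·(1 − 7.96/12.48) = 0.45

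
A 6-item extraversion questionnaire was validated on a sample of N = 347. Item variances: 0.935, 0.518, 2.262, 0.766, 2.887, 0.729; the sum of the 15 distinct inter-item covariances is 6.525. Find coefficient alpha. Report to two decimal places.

coefficient alpha = 0.74

Σσ²ᵢ = 0.935 + 0.518 + 2.262 + 0.766 + 2.887 + 0.729 = 8.097
Sum of distinct covariances = 6.525
Var(T) = Σσ²ᵢ + 2·Σcov = 8.097 + 2 × 6.525 = 21.147
α = (6/5)·(1 − 8.097/21.147) = 0.74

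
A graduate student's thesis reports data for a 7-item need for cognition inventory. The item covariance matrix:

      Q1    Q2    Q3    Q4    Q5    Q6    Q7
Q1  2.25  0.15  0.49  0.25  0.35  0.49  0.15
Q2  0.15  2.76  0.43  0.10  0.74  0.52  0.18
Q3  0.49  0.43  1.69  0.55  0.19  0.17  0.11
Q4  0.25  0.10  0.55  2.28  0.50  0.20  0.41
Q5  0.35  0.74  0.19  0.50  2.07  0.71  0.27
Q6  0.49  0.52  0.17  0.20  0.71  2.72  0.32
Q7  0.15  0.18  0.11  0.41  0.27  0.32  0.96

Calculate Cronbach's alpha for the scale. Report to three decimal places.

Σσ²ᵢ = 2.25 + 2.76 + 1.69 + 2.28 + 2.07 + 2.72 + 0.96 = 14.73
Sum of the distinct covariances = 7.28
σ²_T = 14.73 + 2 × 7.28 = 29.29
α = (k/(k−1))·(1 − Σσ²ᵢ/σ²_T) = (7/6)·(1 − 14.73/29.29) = 0.580

α = 0.580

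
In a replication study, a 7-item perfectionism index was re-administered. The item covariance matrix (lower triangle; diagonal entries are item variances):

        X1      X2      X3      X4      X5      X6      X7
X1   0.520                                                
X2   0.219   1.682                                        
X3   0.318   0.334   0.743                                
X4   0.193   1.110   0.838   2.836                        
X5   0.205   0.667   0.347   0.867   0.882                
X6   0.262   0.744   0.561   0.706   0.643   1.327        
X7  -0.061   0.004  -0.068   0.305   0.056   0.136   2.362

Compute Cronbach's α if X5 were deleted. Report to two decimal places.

α = 0.65

Remaining items: X1, X2, X3, X4, X6, X7 (k = 6).
sum of item variances = 0.520 + 1.682 + 0.743 + 2.836 + 1.327 + 2.362 = 9.470
Var(T) = 9.470 + 2 × 5.601 = 20.672
α (item deleted) = (6/5)·(1 − 9.470/20.672) = 0.65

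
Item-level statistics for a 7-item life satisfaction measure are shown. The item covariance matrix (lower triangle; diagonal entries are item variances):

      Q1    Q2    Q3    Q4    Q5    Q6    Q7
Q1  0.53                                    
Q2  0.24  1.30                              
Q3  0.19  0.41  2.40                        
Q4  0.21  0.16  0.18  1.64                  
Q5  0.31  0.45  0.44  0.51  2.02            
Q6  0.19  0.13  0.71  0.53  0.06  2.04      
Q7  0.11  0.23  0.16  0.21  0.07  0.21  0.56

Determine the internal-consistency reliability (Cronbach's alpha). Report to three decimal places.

α = 0.608

Σσ²ᵢ = 0.53 + 1.30 + 2.40 + 1.64 + 2.02 + 2.04 + 0.56 = 10.49
Sum of off-diagonal covariances = 5.71
Var(T) = 10.49 + 2 × 5.71 = 21.91
α = (k/(k−1))·(1 − Σσ²ᵢ/Var(T)) = (7/6)·(1 − 10.49/21.91) = 0.608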